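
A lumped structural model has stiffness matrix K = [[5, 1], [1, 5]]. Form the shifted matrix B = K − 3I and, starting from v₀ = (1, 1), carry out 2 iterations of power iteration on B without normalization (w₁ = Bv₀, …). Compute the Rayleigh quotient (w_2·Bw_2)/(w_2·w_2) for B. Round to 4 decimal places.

3.0000

B = K − 3I has rows (2, 1); (1, 2)
w1 = Bv₀ = (3, 3)
w2 = Bw1 = (9, 9)
Bw2 = (27, 27)
w2·Bw2 = 486; w2·w2 = 162; μ ≈ 486/162 = 3.0000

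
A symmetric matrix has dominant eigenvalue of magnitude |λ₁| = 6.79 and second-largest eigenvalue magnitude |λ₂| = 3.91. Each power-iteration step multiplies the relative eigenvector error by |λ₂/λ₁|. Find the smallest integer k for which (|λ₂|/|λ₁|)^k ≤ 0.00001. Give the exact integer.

|λ₂/λ₁| = 3.91/6.79 = 0.57585
Need k ≥ ln(0.00001) / ln(0.57585) = -11.5129 / -0.5519 ≈ 20.860
Smallest integer k satisfying the bound: 21

21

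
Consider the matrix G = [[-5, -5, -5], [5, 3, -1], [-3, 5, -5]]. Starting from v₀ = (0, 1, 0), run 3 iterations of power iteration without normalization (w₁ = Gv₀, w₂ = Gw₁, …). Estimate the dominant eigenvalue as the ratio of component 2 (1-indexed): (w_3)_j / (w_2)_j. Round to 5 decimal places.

w1 = Gv₀ = (-5, 3, 5)
w2 = Gw1 = (-15, -21, 5)
w3 = Gw2 = (155, -143, -85)
Ratio at component: -143 / -21 = 6.80952

6.80952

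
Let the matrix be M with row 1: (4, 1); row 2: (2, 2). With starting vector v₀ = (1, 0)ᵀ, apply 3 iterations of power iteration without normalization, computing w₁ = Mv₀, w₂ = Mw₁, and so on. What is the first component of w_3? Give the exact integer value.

84

w1 = Mv₀ = (4·1 + 1·0; 2·1 + 2·0) = (4, 2)
w2 = Mw1 = (4·4 + 1·2; 2·4 + 2·2) = (18, 12)
w3 = Mw2 = (84, 60)
The requested component of w3 is 84.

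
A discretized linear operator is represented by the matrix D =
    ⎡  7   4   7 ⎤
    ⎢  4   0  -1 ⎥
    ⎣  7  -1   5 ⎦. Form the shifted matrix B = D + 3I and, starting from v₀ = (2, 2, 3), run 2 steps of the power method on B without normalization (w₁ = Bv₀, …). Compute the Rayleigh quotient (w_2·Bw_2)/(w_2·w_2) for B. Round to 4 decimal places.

B = D + 3I has rows (10, 4, 7); (4, 3, -1); (7, -1, 8)
w1 = Bv₀ = (49, 11, 36)
w2 = Bw1 = (786, 193, 620)
Bw2 = (12972, 3103, 10269)
w2·Bw2 = 17161651; w2·w2 = 1039445; μ ≈ 17161651/1039445 = 16.5104

μ ≈ 16.5104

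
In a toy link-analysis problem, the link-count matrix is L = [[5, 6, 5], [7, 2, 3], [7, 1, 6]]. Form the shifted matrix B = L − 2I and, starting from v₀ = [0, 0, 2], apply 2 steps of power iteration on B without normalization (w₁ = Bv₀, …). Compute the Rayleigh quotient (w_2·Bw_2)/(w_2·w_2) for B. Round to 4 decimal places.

B = L − 2I has rows (3, 6, 5); (7, 0, 3); (7, 1, 4)
w1 = Bv₀ = (10, 6, 8)
w2 = Bw1 = (106, 94, 108)
Bw2 = (1422, 1066, 1268)
w2·Bw2 = 387880; w2·w2 = 31736; μ ≈ 387880/31736 = 12.2221

μ ≈ 12.2221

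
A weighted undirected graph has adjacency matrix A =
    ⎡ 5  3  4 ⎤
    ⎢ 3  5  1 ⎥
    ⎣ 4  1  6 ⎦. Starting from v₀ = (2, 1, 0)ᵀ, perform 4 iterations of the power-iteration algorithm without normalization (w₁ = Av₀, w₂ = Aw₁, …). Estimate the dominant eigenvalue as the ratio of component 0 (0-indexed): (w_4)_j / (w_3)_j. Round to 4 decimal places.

10.8507

w1 = Av₀ = (13, 11, 9)
w2 = Aw1 = (134, 103, 117)
w3 = Aw2 = (1447, 1034, 1341)
w4 = Aw3 = (15701, 10852, 14868)
Ratio at component: 15701 / 1447 = 10.8507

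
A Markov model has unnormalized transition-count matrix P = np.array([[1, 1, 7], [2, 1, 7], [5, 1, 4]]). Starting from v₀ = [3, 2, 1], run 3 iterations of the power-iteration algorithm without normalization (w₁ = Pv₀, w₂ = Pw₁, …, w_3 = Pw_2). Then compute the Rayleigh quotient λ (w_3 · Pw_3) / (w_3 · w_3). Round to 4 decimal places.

9.7884

w1 = Pv₀ = (12, 15, 21)
w2 = Pw1 = (174, 186, 159)
w3 = Pw2 = (1473, 1647, 1692)
Pw3 = (14964, 16437, 15780)
w3·Pw3 = 1473·14964 + 1647·16437 + 1692·15780 = 75813471; w3·w3 = 1473·1473 + 1647·1647 + 1692·1692 = 7745202
λ ≈ 75813471/7745202 = 9.7884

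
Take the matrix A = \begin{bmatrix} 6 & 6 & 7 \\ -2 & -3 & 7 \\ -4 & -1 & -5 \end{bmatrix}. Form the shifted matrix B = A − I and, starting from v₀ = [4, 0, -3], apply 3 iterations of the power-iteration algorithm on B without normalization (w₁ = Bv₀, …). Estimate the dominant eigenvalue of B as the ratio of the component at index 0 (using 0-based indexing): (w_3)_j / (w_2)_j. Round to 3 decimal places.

B = A − I has rows (5, 6, 7); (-2, -4, 7); (-4, -1, -6)
w1 = Bv₀ = (-1, -29, 2)
w2 = Bw1 = (-165, 132, 21)
w3 = Bw2 = (114, -51, 402)
Ratio: 114/-165 = -0.691

-0.691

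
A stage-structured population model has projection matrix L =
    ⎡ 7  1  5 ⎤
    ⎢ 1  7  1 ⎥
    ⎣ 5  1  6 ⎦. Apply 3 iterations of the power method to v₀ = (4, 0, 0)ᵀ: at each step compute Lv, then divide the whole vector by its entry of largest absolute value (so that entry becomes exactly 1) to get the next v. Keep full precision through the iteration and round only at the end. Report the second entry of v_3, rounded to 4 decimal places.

0.3135

Lv0 = (28.00000, 4.00000, 20.00000); divide by 28.00000 → v1 = (1.00000, 0.14286, 0.71429)
Lv1 = (10.71429, 2.71429, 9.42857); divide by 10.71429 → v2 = (1.00000, 0.25333, 0.88000)
Lv2 = (11.65333, 3.65333, 10.53333); divide by 11.65333 → v3 = (1.00000, 0.31350, 0.90389)
Requested entry of v3: 1096/3496 = 0.3135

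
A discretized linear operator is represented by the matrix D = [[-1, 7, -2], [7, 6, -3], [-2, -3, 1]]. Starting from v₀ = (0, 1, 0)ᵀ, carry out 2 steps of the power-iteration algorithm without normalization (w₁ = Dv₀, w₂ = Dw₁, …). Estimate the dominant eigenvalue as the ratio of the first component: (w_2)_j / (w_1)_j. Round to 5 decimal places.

λ ≈ 5.85714

w1 = Dv₀ = (7, 6, -3)
w2 = Dw1 = (41, 94, -35)
Ratio at component: 41 / 7 = 5.85714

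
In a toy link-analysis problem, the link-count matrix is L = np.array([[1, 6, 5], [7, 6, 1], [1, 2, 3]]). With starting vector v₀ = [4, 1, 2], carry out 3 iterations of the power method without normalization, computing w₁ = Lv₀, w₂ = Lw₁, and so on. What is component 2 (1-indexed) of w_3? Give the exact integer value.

w1 = Lv₀ = (1·4 + 6·1 + 5·2; 7·4 + 6·1 + 1·2; 1·4 + 2·1 + 3·2) = (20, 36, 12)
w2 = Lw1 = (1·20 + 6·36 + 5·12; 7·20 + 6·36 + 1·12; 1·20 + 2·36 + 3·12) = (296, 368, 128)
w3 = Lw2 = (3144, 4408, 1416)
The requested component of w3 is 4408.

4408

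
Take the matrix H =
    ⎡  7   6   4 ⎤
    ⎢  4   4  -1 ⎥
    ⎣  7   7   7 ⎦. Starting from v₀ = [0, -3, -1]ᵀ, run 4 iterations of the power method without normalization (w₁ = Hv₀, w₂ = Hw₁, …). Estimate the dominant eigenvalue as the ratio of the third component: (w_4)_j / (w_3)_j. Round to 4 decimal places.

w1 = Hv₀ = (7·0 + 6·(-3) + 4·(-1); 4·0 + 4·(-3) + (-1)·(-1); 7·0 + 7·(-3) + 7·(-1)) = (-22, -11, -28)
w2 = Hw1 = (7·(-22) + 6·(-11) + 4·(-28); 4·(-22) + 4·(-11) + (-1)·(-28); 7·(-22) + 7·(-11) + 7·(-28)) = (-332, -104, -427)
w3 = Hw2 = (-4656, -1317, -6041)
w4 = Hw3 = (-64658, -17851, -84098)
Ratio at component: -84098 / -6041 = 13.9212

λ ≈ 13.9212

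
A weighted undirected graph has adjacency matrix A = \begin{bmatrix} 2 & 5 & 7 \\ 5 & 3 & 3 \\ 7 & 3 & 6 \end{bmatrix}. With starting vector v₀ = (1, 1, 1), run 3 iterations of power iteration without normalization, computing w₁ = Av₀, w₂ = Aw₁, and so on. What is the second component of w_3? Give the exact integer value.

2109

w1 = Av₀ = (14, 11, 16)
w2 = Aw1 = (195, 151, 227)
w3 = Aw2 = (2734, 2109, 3180)
The requested component of w3 is 2109.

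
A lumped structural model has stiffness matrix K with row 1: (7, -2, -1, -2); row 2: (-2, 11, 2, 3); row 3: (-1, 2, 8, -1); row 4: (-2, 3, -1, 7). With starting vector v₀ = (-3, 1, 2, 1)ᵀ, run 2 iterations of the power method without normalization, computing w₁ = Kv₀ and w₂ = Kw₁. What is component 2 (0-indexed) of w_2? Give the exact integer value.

w1 = Kv₀ = (7·(-3) + (-2)·1 + (-1)·2 + (-2)·1; (-2)·(-3) + 11·1 + 2·2 + 3·1; (-1)·(-3) + 2·1 + 8·2 + (-1)·1; (-2)·(-3) + 3·1 + (-1)·2 + 7·1) = (-27, 24, 20, 14)
w2 = Kw1 = (7·(-27) + (-2)·24 + (-1)·20 + (-2)·14; (-2)·(-27) + 11·24 + 2·20 + 3·14; (-1)·(-27) + 2·24 + 8·20 + (-1)·14; (-2)·(-27) + 3·24 + (-1)·20 + 7·14) = (-285, 400, 221, 204)
The requested component of w2 is 221.

221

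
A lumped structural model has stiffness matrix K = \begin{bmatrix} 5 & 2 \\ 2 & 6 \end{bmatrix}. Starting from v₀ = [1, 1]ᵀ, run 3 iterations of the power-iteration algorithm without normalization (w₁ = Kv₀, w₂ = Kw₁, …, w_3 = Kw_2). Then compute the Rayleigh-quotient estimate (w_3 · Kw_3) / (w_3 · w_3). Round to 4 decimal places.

7.5610

w1 = Kv₀ = (5·1 + 2·1; 2·1 + 6·1) = (7, 8)
w2 = Kw1 = (5·7 + 2·8; 2·7 + 6·8) = (51, 62)
w3 = Kw2 = (379, 474)
Kw3 = (2843, 3602)
w3·Kw3 = 379·2843 + 474·3602 = 2784845; w3·w3 = 379·379 + 474·474 = 368317
λ ≈ 2784845/368317 = 7.5610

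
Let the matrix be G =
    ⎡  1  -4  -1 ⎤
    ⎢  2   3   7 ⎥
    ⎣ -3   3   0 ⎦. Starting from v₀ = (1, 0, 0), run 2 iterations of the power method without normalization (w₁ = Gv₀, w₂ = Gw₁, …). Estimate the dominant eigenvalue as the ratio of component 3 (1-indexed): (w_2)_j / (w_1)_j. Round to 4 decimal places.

w1 = Gv₀ = (1, 2, -3)
w2 = Gw1 = (-4, -13, 3)
Ratio at component: 3 / -3 = -1.0000

-1.0000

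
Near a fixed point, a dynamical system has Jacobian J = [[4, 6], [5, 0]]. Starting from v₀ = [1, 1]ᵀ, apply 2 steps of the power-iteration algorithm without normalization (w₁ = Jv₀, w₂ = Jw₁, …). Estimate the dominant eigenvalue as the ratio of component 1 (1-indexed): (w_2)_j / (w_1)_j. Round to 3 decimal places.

w1 = Jv₀ = (4·1 + 6·1; 5·1 + 0·1) = (10, 5)
w2 = Jw1 = (4·10 + 6·5; 5·10 + 0·5) = (70, 50)
Ratio at component: 70 / 10 = 7.000

7.000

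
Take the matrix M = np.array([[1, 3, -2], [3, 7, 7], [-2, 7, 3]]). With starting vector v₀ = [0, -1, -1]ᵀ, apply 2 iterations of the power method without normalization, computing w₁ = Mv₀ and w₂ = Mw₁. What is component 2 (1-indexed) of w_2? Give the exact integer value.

-171

w1 = Mv₀ = (1·0 + 3·(-1) + (-2)·(-1); 3·0 + 7·(-1) + 7·(-1); (-2)·0 + 7·(-1) + 3·(-1)) = (-1, -14, -10)
w2 = Mw1 = (1·(-1) + 3·(-14) + (-2)·(-10); 3·(-1) + 7·(-14) + 7·(-10); (-2)·(-1) + 7·(-14) + 3·(-10)) = (-23, -171, -126)
The requested component of w2 is -171.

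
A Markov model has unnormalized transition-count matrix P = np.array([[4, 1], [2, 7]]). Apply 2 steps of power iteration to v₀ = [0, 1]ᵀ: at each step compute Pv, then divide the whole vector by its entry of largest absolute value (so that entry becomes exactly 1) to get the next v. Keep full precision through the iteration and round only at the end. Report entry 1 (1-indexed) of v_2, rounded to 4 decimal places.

0.2157

Pv0 = (1.00000, 7.00000); divide by 7.00000 → v1 = (0.14286, 1.00000)
Pv1 = (1.57143, 7.28571); divide by 7.28571 → v2 = (0.21569, 1.00000)
Requested entry of v2: 11/51 = 0.2157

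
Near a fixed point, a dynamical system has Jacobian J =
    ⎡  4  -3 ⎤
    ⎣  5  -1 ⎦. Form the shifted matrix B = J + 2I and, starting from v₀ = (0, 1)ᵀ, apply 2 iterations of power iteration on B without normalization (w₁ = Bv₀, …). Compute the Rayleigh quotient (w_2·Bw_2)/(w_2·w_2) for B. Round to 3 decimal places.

μ ≈ 5.385

B = J + 2I has rows (6, -3); (5, 1)
w1 = Bv₀ = (6·0 + (-3)·1; 5·0 + 1·1) = (-3, 1)
w2 = Bw1 = (6·(-3) + (-3)·1; 5·(-3) + 1·1) = (-21, -14)
Bw2 = (-84, -119)
w2·Bw2 = 3430; w2·w2 = 637; μ ≈ 3430/637 = 5.385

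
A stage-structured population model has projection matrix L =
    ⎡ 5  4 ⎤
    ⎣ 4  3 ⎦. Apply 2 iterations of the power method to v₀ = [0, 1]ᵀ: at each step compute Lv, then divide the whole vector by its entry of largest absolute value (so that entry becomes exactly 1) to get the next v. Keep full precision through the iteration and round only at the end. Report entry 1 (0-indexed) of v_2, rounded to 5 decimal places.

Lv0 = (4.000000, 3.000000); divide by 4.000000 → v1 = (1.000000, 0.750000)
Lv1 = (8.000000, 6.250000); divide by 8.000000 → v2 = (1.000000, 0.781250)
Requested entry of v2: 25/32 = 0.78125

0.78125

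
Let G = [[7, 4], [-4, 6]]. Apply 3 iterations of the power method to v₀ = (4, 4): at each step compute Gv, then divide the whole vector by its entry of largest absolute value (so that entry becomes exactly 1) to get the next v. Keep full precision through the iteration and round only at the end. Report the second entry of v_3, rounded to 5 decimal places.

Gv0 = (44.000000, 8.000000); divide by 44.000000 → v1 = (1.000000, 0.181818)
Gv1 = (7.727273, -2.909091); divide by 7.727273 → v2 = (1.000000, -0.376471)
Gv2 = (5.494118, -6.258824); divide by -6.258824 → v3 = (-0.877820, 1.000000)
Requested entry of v3: -2128/-2128 = 1.00000

1.00000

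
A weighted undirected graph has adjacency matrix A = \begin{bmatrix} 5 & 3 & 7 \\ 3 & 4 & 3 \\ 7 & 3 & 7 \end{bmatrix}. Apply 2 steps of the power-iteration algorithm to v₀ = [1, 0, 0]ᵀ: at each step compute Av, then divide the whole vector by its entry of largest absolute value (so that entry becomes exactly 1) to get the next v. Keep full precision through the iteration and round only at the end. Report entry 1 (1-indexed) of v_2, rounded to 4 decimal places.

Av0 = (5.00000, 3.00000, 7.00000); divide by 7.00000 → v1 = (0.71429, 0.42857, 1.00000)
Av1 = (11.85714, 6.85714, 13.28571); divide by 13.28571 → v2 = (0.89247, 0.51613, 1.00000)
Requested entry of v2: 83/93 = 0.8925

0.8925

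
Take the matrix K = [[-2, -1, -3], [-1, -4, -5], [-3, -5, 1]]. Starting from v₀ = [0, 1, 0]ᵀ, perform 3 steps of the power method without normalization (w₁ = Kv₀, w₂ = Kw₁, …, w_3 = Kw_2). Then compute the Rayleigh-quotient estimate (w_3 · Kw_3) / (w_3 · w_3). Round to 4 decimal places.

-7.9305

w1 = Kv₀ = ((-2)·0 + (-1)·1 + (-3)·0; (-1)·0 + (-4)·1 + (-5)·0; (-3)·0 + (-5)·1 + 1·0) = (-1, -4, -5)
w2 = Kw1 = ((-2)·(-1) + (-1)·(-4) + (-3)·(-5); (-1)·(-1) + (-4)·(-4) + (-5)·(-5); (-3)·(-1) + (-5)·(-4) + 1·(-5)) = (21, 42, 18)
w3 = Kw2 = (-138, -279, -255)
Kw3 = (1320, 2529, 1554)
w3·Kw3 = (-138)·1320 + (-279)·2529 + (-255)·1554 = -1284021; w3·w3 = (-138)·(-138) + (-279)·(-279) + (-255)·(-255) = 161910
λ ≈ -1284021/161910 = -7.9305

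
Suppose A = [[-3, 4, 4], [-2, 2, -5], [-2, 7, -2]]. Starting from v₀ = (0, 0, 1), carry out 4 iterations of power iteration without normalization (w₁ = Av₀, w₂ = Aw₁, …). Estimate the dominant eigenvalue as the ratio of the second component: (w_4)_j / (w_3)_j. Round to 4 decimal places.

w1 = Av₀ = (4, -5, -2)
w2 = Aw1 = (-40, -8, -39)
w3 = Aw2 = (-68, 259, 102)
w4 = Aw3 = (1648, 144, 1745)
Ratio at component: 144 / 259 = 0.5560

0.5560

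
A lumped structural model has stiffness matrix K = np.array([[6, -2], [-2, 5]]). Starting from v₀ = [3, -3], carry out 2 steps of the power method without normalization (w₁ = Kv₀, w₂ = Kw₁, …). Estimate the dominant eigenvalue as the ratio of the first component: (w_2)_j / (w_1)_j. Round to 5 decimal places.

w1 = Kv₀ = (6·3 + (-2)·(-3); (-2)·3 + 5·(-3)) = (24, -21)
w2 = Kw1 = (6·24 + (-2)·(-21); (-2)·24 + 5·(-21)) = (186, -153)
Ratio at component: 186 / 24 = 7.75000

λ ≈ 7.75000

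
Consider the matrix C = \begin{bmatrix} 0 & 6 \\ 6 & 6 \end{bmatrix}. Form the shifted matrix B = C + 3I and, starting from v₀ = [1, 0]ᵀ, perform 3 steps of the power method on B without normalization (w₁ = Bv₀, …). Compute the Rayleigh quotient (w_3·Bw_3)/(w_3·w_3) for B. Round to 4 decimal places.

μ ≈ 12.7082

B = C + 3I has rows (3, 6); (6, 9)
w1 = Bv₀ = (3·1 + 6·0; 6·1 + 9·0) = (3, 6)
w2 = Bw1 = (3·3 + 6·6; 6·3 + 9·6) = (45, 72)
w3 = Bw2 = (567, 918)
Bw3 = (7209, 11664)
w3·Bw3 = 14795055; w3·w3 = 1164213; μ ≈ 14795055/1164213 = 12.7082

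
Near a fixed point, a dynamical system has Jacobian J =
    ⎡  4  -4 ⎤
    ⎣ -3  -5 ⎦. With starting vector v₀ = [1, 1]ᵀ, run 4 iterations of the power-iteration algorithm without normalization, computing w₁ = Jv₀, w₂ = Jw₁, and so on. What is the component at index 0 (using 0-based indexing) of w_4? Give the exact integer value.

w1 = Jv₀ = (4·1 + (-4)·1; (-3)·1 + (-5)·1) = (0, -8)
w2 = Jw1 = (4·0 + (-4)·(-8); (-3)·0 + (-5)·(-8)) = (32, 40)
w3 = Jw2 = (-32, -296)
w4 = Jw3 = (1056, 1576)
The requested component of w4 is 1056.

1056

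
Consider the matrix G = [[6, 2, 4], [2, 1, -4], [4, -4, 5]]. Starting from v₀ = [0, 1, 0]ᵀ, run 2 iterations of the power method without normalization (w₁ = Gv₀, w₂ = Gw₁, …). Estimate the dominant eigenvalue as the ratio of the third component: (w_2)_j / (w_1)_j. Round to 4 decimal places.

w1 = Gv₀ = (6·0 + 2·1 + 4·0; 2·0 + 1·1 + (-4)·0; 4·0 + (-4)·1 + 5·0) = (2, 1, -4)
w2 = Gw1 = (6·2 + 2·1 + 4·(-4); 2·2 + 1·1 + (-4)·(-4); 4·2 + (-4)·1 + 5·(-4)) = (-2, 21, -16)
Ratio at component: -16 / -4 = 4.0000

4.0000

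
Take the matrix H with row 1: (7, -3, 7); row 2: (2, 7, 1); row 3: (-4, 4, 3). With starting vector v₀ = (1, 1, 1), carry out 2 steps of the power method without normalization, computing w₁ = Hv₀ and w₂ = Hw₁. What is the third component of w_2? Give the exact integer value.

5

w1 = Hv₀ = (11, 10, 3)
w2 = Hw1 = (68, 95, 5)
The requested component of w2 is 5.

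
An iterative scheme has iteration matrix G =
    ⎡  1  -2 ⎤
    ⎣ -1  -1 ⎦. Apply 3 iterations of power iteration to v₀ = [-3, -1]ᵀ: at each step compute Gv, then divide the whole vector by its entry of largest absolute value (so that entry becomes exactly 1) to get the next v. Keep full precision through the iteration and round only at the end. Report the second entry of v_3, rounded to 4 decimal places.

1.0000

Gv0 = (-1.00000, 4.00000); divide by 4.00000 → v1 = (-0.25000, 1.00000)
Gv1 = (-2.25000, -0.75000); divide by -2.25000 → v2 = (1.00000, 0.33333)
Gv2 = (0.33333, -1.33333); divide by -1.33333 → v3 = (-0.25000, 1.00000)
Requested entry of v3: 12/12 = 1.0000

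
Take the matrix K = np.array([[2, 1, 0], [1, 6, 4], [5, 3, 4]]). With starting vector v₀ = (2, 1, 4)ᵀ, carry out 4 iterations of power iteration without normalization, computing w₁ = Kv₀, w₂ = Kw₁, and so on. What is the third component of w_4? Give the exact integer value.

w1 = Kv₀ = (2·2 + 1·1 + 0·4; 1·2 + 6·1 + 4·4; 5·2 + 3·1 + 4·4) = (5, 24, 29)
w2 = Kw1 = (2·5 + 1·24 + 0·29; 1·5 + 6·24 + 4·29; 5·5 + 3·24 + 4·29) = (34, 265, 213)
w3 = Kw2 = (333, 2476, 1817)
w4 = Kw3 = (3142, 22457, 16361)
The requested component of w4 is 16361.

16361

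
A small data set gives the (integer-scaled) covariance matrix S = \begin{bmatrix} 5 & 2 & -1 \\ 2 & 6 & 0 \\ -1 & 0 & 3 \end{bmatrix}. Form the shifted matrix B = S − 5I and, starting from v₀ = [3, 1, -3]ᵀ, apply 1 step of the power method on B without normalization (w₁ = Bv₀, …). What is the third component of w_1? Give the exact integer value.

3

B = S − 5I has rows (0, 2, -1); (2, 1, 0); (-1, 0, -2)
w1 = Bv₀ = (5, 7, 3)
Requested component of w1: 3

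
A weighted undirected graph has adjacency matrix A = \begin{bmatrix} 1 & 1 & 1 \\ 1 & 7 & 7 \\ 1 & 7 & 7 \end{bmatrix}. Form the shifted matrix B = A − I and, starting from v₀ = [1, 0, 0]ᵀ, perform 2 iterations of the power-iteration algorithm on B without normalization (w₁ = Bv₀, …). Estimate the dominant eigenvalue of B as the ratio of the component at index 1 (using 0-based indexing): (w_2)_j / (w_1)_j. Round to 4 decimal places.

13.0000

B = A − I has rows (0, 1, 1); (1, 6, 7); (1, 7, 6)
w1 = Bv₀ = (0·1 + 1·0 + 1·0; 1·1 + 6·0 + 7·0; 1·1 + 7·0 + 6·0) = (0, 1, 1)
w2 = Bw1 = (0·0 + 1·1 + 1·1; 1·0 + 6·1 + 7·1; 1·0 + 7·1 + 6·1) = (2, 13, 13)
Ratio: 13/1 = 13.0000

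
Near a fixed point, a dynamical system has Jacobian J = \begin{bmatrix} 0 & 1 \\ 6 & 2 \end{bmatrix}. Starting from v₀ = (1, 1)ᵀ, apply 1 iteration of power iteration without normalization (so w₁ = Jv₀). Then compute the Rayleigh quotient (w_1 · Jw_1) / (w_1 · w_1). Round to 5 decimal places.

w1 = Jv₀ = (0·1 + 1·1; 6·1 + 2·1) = (1, 8)
Jw1 = (8, 22)
w1·Jw1 = 1·8 + 8·22 = 184; w1·w1 = 1·1 + 8·8 = 65
λ ≈ 184/65 = 2.83077

λ ≈ 2.83077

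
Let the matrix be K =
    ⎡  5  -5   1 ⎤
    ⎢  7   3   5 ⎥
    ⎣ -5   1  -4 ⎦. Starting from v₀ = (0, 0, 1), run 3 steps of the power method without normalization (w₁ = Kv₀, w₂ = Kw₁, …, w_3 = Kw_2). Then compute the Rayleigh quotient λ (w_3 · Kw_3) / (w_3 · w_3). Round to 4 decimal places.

3.8253

w1 = Kv₀ = (5·0 + (-5)·0 + 1·1; 7·0 + 3·0 + 5·1; (-5)·0 + 1·0 + (-4)·1) = (1, 5, -4)
w2 = Kw1 = (5·1 + (-5)·5 + 1·(-4); 7·1 + 3·5 + 5·(-4); (-5)·1 + 1·5 + (-4)·(-4)) = (-24, 2, 16)
w3 = Kw2 = (-114, -82, 58)
Kw3 = (-102, -754, 256)
w3·Kw3 = (-114)·(-102) + (-82)·(-754) + 58·256 = 88304; w3·w3 = (-114)·(-114) + (-82)·(-82) + 58·58 = 23084
λ ≈ 88304/23084 = 3.8253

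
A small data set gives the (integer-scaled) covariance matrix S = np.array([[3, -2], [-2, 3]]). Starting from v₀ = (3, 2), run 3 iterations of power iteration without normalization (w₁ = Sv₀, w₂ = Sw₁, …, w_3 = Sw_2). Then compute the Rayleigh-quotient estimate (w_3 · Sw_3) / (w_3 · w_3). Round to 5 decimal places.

4.99361

w1 = Sv₀ = (3·3 + (-2)·2; (-2)·3 + 3·2) = (5, 0)
w2 = Sw1 = (3·5 + (-2)·0; (-2)·5 + 3·0) = (15, -10)
w3 = Sw2 = (65, -60)
Sw3 = (315, -310)
w3·Sw3 = 65·315 + (-60)·(-310) = 39075; w3·w3 = 65·65 + (-60)·(-60) = 7825
λ ≈ 39075/7825 = 4.99361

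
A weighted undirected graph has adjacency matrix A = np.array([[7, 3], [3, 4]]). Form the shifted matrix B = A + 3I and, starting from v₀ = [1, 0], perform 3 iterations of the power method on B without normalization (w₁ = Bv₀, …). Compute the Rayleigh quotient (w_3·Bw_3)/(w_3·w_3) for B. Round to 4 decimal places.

B = A + 3I has rows (10, 3); (3, 7)
w1 = Bv₀ = (10, 3)
w2 = Bw1 = (109, 51)
w3 = Bw2 = (1243, 684)
Bw3 = (14482, 8517)
w3·Bw3 = 23826754; w3·w3 = 2012905; μ ≈ 23826754/2012905 = 11.8370

11.8370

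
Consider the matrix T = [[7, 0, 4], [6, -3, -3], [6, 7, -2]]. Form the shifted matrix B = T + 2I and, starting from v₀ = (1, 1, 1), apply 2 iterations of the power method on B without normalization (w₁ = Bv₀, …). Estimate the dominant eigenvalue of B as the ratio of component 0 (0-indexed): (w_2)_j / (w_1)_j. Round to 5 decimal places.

B = T + 2I has rows (9, 0, 4); (6, -1, -3); (6, 7, 0)
w1 = Bv₀ = (13, 2, 13)
w2 = Bw1 = (169, 37, 92)
Ratio: 169/13 = 13.00000

μ ≈ 13.00000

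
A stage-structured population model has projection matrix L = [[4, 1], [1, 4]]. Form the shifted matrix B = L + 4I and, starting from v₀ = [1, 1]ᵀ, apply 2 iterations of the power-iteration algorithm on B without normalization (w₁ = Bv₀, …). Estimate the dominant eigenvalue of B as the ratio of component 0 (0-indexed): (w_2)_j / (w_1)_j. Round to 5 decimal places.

9.00000

B = L + 4I has rows (8, 1); (1, 8)
w1 = Bv₀ = (8·1 + 1·1; 1·1 + 8·1) = (9, 9)
w2 = Bw1 = (8·9 + 1·9; 1·9 + 8·9) = (81, 81)
Ratio: 81/9 = 9.00000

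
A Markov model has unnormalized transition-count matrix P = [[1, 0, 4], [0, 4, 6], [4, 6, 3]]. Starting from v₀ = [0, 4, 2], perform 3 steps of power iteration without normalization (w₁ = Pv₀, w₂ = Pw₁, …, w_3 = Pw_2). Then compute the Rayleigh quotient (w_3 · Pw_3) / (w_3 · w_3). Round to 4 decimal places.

λ ≈ 10.3628

w1 = Pv₀ = (1·0 + 0·4 + 4·2; 0·0 + 4·4 + 6·2; 4·0 + 6·4 + 3·2) = (8, 28, 30)
w2 = Pw1 = (1·8 + 0·28 + 4·30; 0·8 + 4·28 + 6·30; 4·8 + 6·28 + 3·30) = (128, 292, 290)
w3 = Pw2 = (1288, 2908, 3134)
Pw3 = (13824, 30436, 32002)
w3·Pw3 = 1288·13824 + 2908·30436 + 3134·32002 = 206607468; w3·w3 = 1288·1288 + 2908·2908 + 3134·3134 = 19937364
λ ≈ 206607468/19937364 = 10.3628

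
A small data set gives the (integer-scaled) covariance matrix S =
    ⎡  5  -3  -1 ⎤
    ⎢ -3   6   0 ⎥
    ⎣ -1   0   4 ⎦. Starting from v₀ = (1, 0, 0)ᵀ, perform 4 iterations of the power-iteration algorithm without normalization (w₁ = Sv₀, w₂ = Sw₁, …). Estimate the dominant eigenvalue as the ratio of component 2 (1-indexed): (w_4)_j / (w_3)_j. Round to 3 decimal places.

w1 = Sv₀ = (5, -3, -1)
w2 = Sw1 = (35, -33, -9)
w3 = Sw2 = (283, -303, -71)
w4 = Sw3 = (2395, -2667, -567)
Ratio at component: -2667 / -303 = 8.802

8.802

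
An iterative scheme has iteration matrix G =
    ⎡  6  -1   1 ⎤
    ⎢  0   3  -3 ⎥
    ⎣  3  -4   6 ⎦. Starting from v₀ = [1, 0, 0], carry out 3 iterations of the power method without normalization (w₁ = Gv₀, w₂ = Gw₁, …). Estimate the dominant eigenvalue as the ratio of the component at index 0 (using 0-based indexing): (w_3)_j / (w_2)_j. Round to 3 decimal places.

7.154

w1 = Gv₀ = (6, 0, 3)
w2 = Gw1 = (39, -9, 36)
w3 = Gw2 = (279, -135, 369)
Ratio at component: 279 / 39 = 7.154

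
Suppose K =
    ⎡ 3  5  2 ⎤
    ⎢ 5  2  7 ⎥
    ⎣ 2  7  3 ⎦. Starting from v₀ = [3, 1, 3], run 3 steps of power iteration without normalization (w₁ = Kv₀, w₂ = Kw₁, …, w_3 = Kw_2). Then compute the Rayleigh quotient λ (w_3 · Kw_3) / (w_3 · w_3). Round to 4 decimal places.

λ ≈ 12.1626

w1 = Kv₀ = (3·3 + 5·1 + 2·3; 5·3 + 2·1 + 7·3; 2·3 + 7·1 + 3·3) = (20, 38, 22)
w2 = Kw1 = (3·20 + 5·38 + 2·22; 5·20 + 2·38 + 7·22; 2·20 + 7·38 + 3·22) = (294, 330, 372)
w3 = Kw2 = (3276, 4734, 4014)
Kw3 = (41526, 53946, 51732)
w3·Kw3 = 3276·41526 + 4734·53946 + 4014·51732 = 599071788; w3·w3 = 3276·3276 + 4734·4734 + 4014·4014 = 49255128
λ ≈ 599071788/49255128 = 12.1626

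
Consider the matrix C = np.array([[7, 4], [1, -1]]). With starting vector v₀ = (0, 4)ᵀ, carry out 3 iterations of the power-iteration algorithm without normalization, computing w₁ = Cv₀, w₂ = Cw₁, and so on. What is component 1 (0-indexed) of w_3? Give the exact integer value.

76

w1 = Cv₀ = (7·0 + 4·4; 1·0 + (-1)·4) = (16, -4)
w2 = Cw1 = (7·16 + 4·(-4); 1·16 + (-1)·(-4)) = (96, 20)
w3 = Cw2 = (752, 76)
The requested component of w3 is 76.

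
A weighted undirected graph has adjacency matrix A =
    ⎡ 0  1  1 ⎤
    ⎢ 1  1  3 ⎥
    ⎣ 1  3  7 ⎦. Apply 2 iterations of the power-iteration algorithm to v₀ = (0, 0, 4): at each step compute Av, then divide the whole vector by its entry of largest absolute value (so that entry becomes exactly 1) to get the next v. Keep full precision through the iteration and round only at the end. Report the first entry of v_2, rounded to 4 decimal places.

Av0 = (4.00000, 12.00000, 28.00000); divide by 28.00000 → v1 = (0.14286, 0.42857, 1.00000)
Av1 = (1.42857, 3.57143, 8.42857); divide by 8.42857 → v2 = (0.16949, 0.42373, 1.00000)
Requested entry of v2: 40/236 = 0.1695

0.1695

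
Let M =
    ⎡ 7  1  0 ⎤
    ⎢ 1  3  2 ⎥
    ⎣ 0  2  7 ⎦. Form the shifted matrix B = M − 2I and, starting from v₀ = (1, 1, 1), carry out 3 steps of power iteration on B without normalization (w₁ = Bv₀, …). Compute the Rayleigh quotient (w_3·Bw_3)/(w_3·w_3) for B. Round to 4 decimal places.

5.9755

B = M − 2I has rows (5, 1, 0); (1, 1, 2); (0, 2, 5)
w1 = Bv₀ = (6, 4, 7)
w2 = Bw1 = (34, 24, 43)
w3 = Bw2 = (194, 144, 263)
Bw3 = (1114, 864, 1603)
w3·Bw3 = 762121; w3·w3 = 127541; μ ≈ 762121/127541 = 5.9755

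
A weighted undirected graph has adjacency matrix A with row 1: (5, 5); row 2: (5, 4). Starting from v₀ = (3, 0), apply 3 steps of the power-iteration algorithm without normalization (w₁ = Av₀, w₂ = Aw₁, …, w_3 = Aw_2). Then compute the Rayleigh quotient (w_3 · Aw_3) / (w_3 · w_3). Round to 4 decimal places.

λ ≈ 9.5249

w1 = Av₀ = (15, 15)
w2 = Aw1 = (150, 135)
w3 = Aw2 = (1425, 1290)
Aw3 = (13575, 12285)
w3·Aw3 = 1425·13575 + 1290·12285 = 35192025; w3·w3 = 1425·1425 + 1290·1290 = 3694725
λ ≈ 35192025/3694725 = 9.5249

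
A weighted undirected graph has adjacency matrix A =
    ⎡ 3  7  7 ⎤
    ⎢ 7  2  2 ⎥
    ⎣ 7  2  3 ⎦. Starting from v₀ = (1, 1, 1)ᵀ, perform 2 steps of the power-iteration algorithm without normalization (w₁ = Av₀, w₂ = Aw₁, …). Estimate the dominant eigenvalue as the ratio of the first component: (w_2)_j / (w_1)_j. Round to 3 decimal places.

λ ≈ 12.471

w1 = Av₀ = (3·1 + 7·1 + 7·1; 7·1 + 2·1 + 2·1; 7·1 + 2·1 + 3·1) = (17, 11, 12)
w2 = Aw1 = (3·17 + 7·11 + 7·12; 7·17 + 2·11 + 2·12; 7·17 + 2·11 + 3·12) = (212, 165, 177)
Ratio at component: 212 / 17 = 12.471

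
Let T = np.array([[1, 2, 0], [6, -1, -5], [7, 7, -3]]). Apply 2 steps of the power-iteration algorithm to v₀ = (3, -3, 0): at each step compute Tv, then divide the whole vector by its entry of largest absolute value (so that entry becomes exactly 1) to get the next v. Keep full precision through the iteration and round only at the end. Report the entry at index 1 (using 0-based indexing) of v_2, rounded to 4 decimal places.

Tv0 = (-3.00000, 21.00000, 0.00000); divide by 21.00000 → v1 = (-0.14286, 1.00000, 0.00000)
Tv1 = (1.85714, -1.85714, 6.00000); divide by 6.00000 → v2 = (0.30952, -0.30952, 1.00000)
Requested entry of v2: -39/126 = -0.3095

-0.3095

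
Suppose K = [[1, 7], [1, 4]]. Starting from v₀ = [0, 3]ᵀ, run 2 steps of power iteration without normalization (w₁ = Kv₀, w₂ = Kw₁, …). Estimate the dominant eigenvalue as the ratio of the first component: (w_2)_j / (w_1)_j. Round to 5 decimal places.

5.00000

w1 = Kv₀ = (1·0 + 7·3; 1·0 + 4·3) = (21, 12)
w2 = Kw1 = (1·21 + 7·12; 1·21 + 4·12) = (105, 69)
Ratio at component: 105 / 21 = 5.00000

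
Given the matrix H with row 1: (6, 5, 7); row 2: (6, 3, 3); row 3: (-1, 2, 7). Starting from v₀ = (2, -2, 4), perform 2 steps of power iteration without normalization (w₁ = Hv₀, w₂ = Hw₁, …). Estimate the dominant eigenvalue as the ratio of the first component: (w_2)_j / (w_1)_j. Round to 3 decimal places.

14.133

w1 = Hv₀ = (6·2 + 5·(-2) + 7·4; 6·2 + 3·(-2) + 3·4; (-1)·2 + 2·(-2) + 7·4) = (30, 18, 22)
w2 = Hw1 = (6·30 + 5·18 + 7·22; 6·30 + 3·18 + 3·22; (-1)·30 + 2·18 + 7·22) = (424, 300, 160)
Ratio at component: 424 / 30 = 14.133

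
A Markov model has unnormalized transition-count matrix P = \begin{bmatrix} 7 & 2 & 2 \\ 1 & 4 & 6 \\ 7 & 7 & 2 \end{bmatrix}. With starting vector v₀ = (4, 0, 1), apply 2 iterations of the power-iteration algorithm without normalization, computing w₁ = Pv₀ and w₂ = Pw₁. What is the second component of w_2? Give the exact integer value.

w1 = Pv₀ = (7·4 + 2·0 + 2·1; 1·4 + 4·0 + 6·1; 7·4 + 7·0 + 2·1) = (30, 10, 30)
w2 = Pw1 = (7·30 + 2·10 + 2·30; 1·30 + 4·10 + 6·30; 7·30 + 7·10 + 2·30) = (290, 250, 340)
The requested component of w2 is 250.

250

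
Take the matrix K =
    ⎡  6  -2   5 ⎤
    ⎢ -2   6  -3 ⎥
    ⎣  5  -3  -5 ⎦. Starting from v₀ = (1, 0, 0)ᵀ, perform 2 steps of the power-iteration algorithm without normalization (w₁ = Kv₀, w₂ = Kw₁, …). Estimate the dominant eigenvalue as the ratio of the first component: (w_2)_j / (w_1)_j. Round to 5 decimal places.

w1 = Kv₀ = (6·1 + (-2)·0 + 5·0; (-2)·1 + 6·0 + (-3)·0; 5·1 + (-3)·0 + (-5)·0) = (6, -2, 5)
w2 = Kw1 = (6·6 + (-2)·(-2) + 5·5; (-2)·6 + 6·(-2) + (-3)·5; 5·6 + (-3)·(-2) + (-5)·5) = (65, -39, 11)
Ratio at component: 65 / 6 = 10.83333

10.83333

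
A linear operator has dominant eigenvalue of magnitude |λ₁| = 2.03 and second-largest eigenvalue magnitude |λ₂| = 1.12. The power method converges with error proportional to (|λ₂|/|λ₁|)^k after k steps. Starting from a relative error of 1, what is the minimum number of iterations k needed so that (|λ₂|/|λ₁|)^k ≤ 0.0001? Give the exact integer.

16

|λ₂/λ₁| = 1.12/2.03 = 0.55172
Need k ≥ ln(0.0001) / ln(0.55172) = -9.2103 / -0.5947 ≈ 15.487
Smallest integer k satisfying the bound: 16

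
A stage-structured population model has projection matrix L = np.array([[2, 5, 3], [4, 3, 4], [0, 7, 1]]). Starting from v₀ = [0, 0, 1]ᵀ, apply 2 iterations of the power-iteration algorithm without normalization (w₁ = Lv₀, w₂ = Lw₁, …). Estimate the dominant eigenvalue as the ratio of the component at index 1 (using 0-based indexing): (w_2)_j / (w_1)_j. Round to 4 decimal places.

λ ≈ 7.0000

w1 = Lv₀ = (3, 4, 1)
w2 = Lw1 = (29, 28, 29)
Ratio at component: 28 / 4 = 7.0000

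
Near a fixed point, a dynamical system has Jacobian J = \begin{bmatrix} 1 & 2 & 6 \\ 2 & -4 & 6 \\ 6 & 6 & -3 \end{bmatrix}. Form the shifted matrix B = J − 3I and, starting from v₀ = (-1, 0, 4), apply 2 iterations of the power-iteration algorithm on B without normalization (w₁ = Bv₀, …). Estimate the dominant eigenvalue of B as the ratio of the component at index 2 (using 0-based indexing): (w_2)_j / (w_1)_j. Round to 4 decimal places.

μ ≈ -15.6000

B = J − 3I has rows (-2, 2, 6); (2, -7, 6); (6, 6, -6)
w1 = Bv₀ = (26, 22, -30)
w2 = Bw1 = (-188, -282, 468)
Ratio: 468/-30 = -15.6000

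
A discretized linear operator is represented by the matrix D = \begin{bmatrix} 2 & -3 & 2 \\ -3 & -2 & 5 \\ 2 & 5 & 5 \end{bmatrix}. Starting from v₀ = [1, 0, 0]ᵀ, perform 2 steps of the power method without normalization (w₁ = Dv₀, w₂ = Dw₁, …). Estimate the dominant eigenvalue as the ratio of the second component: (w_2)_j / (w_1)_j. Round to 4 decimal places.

-3.3333

w1 = Dv₀ = (2·1 + (-3)·0 + 2·0; (-3)·1 + (-2)·0 + 5·0; 2·1 + 5·0 + 5·0) = (2, -3, 2)
w2 = Dw1 = (2·2 + (-3)·(-3) + 2·2; (-3)·2 + (-2)·(-3) + 5·2; 2·2 + 5·(-3) + 5·2) = (17, 10, -1)
Ratio at component: 10 / -3 = -3.3333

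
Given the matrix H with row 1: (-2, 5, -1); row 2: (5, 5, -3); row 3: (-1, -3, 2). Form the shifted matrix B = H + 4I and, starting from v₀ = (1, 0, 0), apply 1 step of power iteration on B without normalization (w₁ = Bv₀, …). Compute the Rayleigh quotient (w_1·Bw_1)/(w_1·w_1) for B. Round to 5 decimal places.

B = H + 4I has rows (2, 5, -1); (5, 9, -3); (-1, -3, 6)
w1 = Bv₀ = (2·1 + 5·0 + (-1)·0; 5·1 + 9·0 + (-3)·0; (-1)·1 + (-3)·0 + 6·0) = (2, 5, -1)
Bw1 = (30, 58, -23)
w1·Bw1 = 373; w1·w1 = 30; μ ≈ 373/30 = 12.43333

μ ≈ 12.43333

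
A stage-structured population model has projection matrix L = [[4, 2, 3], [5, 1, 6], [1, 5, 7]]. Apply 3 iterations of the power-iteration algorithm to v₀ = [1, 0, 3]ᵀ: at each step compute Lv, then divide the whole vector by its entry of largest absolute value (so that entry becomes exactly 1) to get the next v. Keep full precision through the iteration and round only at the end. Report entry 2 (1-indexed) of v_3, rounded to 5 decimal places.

Lv0 = (13.000000, 23.000000, 22.000000); divide by 23.000000 → v1 = (0.565217, 1.000000, 0.956522)
Lv1 = (7.130435, 9.565217, 12.260870); divide by 12.260870 → v2 = (0.581560, 0.780142, 1.000000)
Lv2 = (6.886525, 9.687943, 11.482270); divide by 11.482270 → v3 = (0.599753, 0.843731, 1.000000)
Requested entry of v3: 2732/3238 = 0.84373

0.84373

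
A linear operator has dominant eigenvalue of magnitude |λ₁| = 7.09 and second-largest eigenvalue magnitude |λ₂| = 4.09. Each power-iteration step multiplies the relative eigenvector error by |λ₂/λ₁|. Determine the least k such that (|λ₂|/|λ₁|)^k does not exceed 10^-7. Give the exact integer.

|λ₂/λ₁| = 4.09/7.09 = 0.57687
Need k ≥ ln(10^-7) / ln(0.57687) = -16.1181 / -0.5501 ≈ 29.298
Smallest integer k satisfying the bound: 30

30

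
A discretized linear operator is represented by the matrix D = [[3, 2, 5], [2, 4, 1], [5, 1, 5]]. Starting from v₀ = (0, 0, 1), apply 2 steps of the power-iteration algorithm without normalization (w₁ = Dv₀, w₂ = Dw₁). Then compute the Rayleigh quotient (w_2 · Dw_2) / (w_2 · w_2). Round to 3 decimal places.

9.795

w1 = Dv₀ = (5, 1, 5)
w2 = Dw1 = (42, 19, 51)
Dw2 = (419, 211, 484)
w2·Dw2 = 42·419 + 19·211 + 51·484 = 46291; w2·w2 = 42·42 + 19·19 + 51·51 = 4726
λ ≈ 46291/4726 = 9.795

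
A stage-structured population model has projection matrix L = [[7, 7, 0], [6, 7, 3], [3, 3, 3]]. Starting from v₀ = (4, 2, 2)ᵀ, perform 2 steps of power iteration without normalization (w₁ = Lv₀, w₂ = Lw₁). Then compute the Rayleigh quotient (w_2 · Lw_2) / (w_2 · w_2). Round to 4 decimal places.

14.3017

w1 = Lv₀ = (7·4 + 7·2 + 0·2; 6·4 + 7·2 + 3·2; 3·4 + 3·2 + 3·2) = (42, 44, 24)
w2 = Lw1 = (7·42 + 7·44 + 0·24; 6·42 + 7·44 + 3·24; 3·42 + 3·44 + 3·24) = (602, 632, 330)
Lw2 = (8638, 9026, 4692)
w2·Lw2 = 602·8638 + 632·9026 + 330·4692 = 12452868; w2·w2 = 602·602 + 632·632 + 330·330 = 870728
λ ≈ 12452868/870728 = 14.3017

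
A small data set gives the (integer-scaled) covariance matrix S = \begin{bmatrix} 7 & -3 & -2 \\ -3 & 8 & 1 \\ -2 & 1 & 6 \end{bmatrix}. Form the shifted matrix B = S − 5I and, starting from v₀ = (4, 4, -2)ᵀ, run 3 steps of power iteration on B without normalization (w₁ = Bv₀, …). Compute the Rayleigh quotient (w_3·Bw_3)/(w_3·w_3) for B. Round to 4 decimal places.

B = S − 5I has rows (2, -3, -2); (-3, 3, 1); (-2, 1, 1)
w1 = Bv₀ = (0, -2, -6)
w2 = Bw1 = (18, -12, -8)
w3 = Bw2 = (88, -98, -56)
Bw3 = (582, -614, -330)
w3·Bw3 = 129868; w3·w3 = 20484; μ ≈ 129868/20484 = 6.3400

6.3400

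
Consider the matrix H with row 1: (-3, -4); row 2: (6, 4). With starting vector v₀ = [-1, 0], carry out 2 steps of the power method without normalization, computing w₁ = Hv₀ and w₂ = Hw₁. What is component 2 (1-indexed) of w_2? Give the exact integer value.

w1 = Hv₀ = (3, -6)
w2 = Hw1 = (15, -6)
The requested component of w2 is -6.

-6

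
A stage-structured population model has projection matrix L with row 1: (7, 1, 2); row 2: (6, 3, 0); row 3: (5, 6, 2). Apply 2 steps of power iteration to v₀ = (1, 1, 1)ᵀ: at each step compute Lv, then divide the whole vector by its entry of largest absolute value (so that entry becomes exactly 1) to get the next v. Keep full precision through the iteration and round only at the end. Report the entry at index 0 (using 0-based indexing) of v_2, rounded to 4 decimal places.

0.8077

Lv0 = (10.00000, 9.00000, 13.00000); divide by 13.00000 → v1 = (0.76923, 0.69231, 1.00000)
Lv1 = (8.07692, 6.69231, 10.00000); divide by 10.00000 → v2 = (0.80769, 0.66923, 1.00000)
Requested entry of v2: 105/130 = 0.8077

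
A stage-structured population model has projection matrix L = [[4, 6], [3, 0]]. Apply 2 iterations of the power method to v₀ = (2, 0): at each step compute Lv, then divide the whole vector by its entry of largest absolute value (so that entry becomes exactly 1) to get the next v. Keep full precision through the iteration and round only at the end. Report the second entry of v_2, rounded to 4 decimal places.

0.3529

Lv0 = (8.00000, 6.00000); divide by 8.00000 → v1 = (1.00000, 0.75000)
Lv1 = (8.50000, 3.00000); divide by 8.50000 → v2 = (1.00000, 0.35294)
Requested entry of v2: 24/68 = 0.3529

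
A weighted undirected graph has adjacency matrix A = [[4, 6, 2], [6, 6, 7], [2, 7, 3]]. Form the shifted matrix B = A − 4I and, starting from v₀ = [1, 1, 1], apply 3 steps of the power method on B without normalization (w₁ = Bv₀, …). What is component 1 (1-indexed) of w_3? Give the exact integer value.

1030

B = A − 4I has rows (0, 6, 2); (6, 2, 7); (2, 7, -1)
w1 = Bv₀ = (8, 15, 8)
w2 = Bw1 = (106, 134, 113)
w3 = Bw2 = (1030, 1695, 1037)
Requested component of w3: 1030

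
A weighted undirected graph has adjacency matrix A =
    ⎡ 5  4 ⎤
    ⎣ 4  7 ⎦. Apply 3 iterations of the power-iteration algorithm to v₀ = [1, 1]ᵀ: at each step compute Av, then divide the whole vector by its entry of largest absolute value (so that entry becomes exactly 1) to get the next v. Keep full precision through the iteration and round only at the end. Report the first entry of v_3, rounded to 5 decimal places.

Av0 = (9.000000, 11.000000); divide by 11.000000 → v1 = (0.818182, 1.000000)
Av1 = (8.090909, 10.272727); divide by 10.272727 → v2 = (0.787611, 1.000000)
Av2 = (7.938053, 10.150442); divide by 10.150442 → v3 = (0.782040, 1.000000)
Requested entry of v3: 897/1147 = 0.78204

0.78204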